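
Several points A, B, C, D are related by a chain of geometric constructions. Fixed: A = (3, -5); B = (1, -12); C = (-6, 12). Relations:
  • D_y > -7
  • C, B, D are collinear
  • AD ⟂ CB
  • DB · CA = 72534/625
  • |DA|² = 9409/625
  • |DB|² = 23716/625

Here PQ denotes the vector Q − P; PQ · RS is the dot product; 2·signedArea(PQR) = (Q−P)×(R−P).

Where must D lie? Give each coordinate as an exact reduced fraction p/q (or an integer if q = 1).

D = (-453/625, -3804/625)

1. D_x = -453/625  [C, B, D are collinear ∩ AD ⟂ CB]
2. D_y = -3804/625  [C, B, D are collinear ∩ AD ⟂ CB]
   → D = (-453/625, -3804/625)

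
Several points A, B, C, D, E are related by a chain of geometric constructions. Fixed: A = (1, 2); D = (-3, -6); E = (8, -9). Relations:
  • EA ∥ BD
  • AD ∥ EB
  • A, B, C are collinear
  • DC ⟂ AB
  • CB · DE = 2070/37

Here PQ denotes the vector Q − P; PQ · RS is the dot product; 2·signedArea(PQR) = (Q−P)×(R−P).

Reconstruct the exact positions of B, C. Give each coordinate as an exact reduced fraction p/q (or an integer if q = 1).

B = (4, -17)
C = (79/37, -192/37)

1. B_x = 4  [EA ∥ BD ∩ AD ∥ EB]
2. B_y = -17  [EA ∥ BD ∩ AD ∥ EB]
   → B = (4, -17)
3. C_x = 79/37  [A, B, C are collinear ∩ DC ⟂ AB]
4. C_y = -192/37  [A, B, C are collinear ∩ DC ⟂ AB]
   → C = (79/37, -192/37)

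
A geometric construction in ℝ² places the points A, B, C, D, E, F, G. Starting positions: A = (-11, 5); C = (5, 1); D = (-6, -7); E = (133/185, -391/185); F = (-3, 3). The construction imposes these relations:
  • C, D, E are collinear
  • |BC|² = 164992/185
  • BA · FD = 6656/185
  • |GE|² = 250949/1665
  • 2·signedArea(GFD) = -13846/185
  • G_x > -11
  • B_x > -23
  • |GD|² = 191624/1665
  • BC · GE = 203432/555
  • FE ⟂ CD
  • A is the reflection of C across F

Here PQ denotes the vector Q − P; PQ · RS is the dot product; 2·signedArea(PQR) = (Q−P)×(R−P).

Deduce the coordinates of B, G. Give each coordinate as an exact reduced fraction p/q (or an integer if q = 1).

1. G_x = -1956/185  [line 10·x + -3·y + 21061/185 = 0 ∩ |GD|² = 191624/1665]
2. G_y = 1501/555  [line 10·x + -3·y + 21061/185 = 0 ∩ |GD|² = 191624/1665]
   → G = (-1956/185, 1501/555)
3. B_x = -4203/185  [BC · GE = 203432/555 ∩ BA · FD = 6656/185]
4. B_y = 2241/185  [BC · GE = 203432/555 ∩ BA · FD = 6656/185]
   → B = (-4203/185, 2241/185)

B = (-4203/185, 2241/185)
G = (-1956/185, 1501/555)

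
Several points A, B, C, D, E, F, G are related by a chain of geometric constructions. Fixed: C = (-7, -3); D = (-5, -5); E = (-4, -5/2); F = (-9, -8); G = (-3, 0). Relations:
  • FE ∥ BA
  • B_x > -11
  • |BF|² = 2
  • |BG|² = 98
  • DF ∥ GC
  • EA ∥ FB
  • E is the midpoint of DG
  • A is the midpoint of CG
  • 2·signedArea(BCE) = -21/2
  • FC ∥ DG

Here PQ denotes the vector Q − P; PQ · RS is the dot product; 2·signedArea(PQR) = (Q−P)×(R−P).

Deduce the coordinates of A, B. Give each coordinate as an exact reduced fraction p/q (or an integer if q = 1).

A = (-5, -3/2)
B = (-10, -7)

1. A_x = -5  [A is the midpoint of CG]
2. A_y = -3/2  [A is the midpoint of CG]
   → A = (-5, -3/2)
3. B_x = -10  [FE ∥ BA ∩ EA ∥ FB]
4. B_y = -7  [FE ∥ BA ∩ EA ∥ FB]
   → B = (-10, -7)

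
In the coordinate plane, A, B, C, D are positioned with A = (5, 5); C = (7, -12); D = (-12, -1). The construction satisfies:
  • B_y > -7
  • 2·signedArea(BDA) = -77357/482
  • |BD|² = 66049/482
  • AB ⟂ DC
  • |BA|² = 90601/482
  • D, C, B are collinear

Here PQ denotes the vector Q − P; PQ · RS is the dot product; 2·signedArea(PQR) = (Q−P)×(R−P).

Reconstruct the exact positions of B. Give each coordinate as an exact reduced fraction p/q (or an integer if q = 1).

B = (-901/482, -3309/482)

1. B_x = -901/482  [D, C, B are collinear ∩ AB ⟂ DC]
2. B_y = -3309/482  [D, C, B are collinear ∩ AB ⟂ DC]
   → B = (-901/482, -3309/482)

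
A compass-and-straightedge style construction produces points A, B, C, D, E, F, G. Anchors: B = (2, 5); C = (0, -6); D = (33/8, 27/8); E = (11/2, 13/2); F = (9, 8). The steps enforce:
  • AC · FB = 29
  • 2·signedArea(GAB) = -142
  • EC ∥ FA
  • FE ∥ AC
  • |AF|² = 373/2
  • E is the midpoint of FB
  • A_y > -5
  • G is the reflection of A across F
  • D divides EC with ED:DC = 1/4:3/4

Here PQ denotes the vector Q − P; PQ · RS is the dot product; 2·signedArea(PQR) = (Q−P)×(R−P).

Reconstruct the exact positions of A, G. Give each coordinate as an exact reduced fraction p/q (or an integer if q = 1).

A = (7/2, -9/2)
G = (29/2, 41/2)

1. A_x = 7/2  [FE ∥ AC ∩ EC ∥ FA]
2. A_y = -9/2  [FE ∥ AC ∩ EC ∥ FA]
   → A = (7/2, -9/2)
3. G_x = 29/2  [G is the reflection of A across F]
4. G_y = 41/2  [G is the reflection of A across F]
   → G = (29/2, 41/2)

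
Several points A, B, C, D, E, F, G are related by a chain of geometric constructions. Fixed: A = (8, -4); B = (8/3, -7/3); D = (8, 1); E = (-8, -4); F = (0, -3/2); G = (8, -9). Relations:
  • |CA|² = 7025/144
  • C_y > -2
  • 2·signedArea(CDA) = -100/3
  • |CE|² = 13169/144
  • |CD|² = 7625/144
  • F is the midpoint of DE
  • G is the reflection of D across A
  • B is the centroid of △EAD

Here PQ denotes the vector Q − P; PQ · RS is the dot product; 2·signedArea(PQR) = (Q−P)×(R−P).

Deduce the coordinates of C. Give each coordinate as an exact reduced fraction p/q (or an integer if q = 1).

1. C_x = 4/3  [2·signedArea(CDA) = -100/3]
2. C_y = -23/12  [|CA|² = 7025/144]
   → C = (4/3, -23/12)

C = (4/3, -23/12)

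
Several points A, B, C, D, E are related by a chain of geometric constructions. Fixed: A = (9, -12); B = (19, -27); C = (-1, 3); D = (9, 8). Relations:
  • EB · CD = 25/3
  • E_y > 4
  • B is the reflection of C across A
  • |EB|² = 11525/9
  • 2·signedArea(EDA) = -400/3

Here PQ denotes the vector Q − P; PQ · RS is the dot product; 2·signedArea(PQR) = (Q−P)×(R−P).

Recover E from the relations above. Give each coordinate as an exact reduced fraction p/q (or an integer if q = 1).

E = (7/3, 14/3)

1. E_x = 7/3  [2·signedArea(EDA) = -400/3 ∩ EB · CD = 25/3]
2. E_y = 14/3  [2·signedArea(EDA) = -400/3 ∩ EB · CD = 25/3]
   → E = (7/3, 14/3)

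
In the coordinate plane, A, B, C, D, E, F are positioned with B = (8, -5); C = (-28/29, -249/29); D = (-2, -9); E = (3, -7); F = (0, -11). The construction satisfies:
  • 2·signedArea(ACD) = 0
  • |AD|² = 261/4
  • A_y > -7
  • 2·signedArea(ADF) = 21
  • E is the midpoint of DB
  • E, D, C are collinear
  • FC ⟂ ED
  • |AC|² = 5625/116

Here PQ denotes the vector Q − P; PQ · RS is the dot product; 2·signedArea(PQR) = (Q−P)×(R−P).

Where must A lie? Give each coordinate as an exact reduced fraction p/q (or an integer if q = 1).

A = (11/2, -6)

1. A_x = 11/2  [2·signedArea(ACD) = 0 ∩ 2·signedArea(ADF) = 21]
2. A_y = -6  [2·signedArea(ACD) = 0 ∩ 2·signedArea(ADF) = 21]
   → A = (11/2, -6)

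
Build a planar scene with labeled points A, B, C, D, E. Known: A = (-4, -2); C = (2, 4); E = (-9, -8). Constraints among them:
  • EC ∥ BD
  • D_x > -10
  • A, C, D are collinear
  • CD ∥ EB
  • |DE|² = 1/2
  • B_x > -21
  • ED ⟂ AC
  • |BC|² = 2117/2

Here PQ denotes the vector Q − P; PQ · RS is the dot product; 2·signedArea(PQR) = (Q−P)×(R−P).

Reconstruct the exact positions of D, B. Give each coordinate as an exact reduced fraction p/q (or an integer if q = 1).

B = (-41/2, -39/2)
D = (-19/2, -15/2)

1. D_x = -19/2  [A, C, D are collinear ∩ ED ⟂ AC]
2. D_y = -15/2  [A, C, D are collinear ∩ ED ⟂ AC]
   → D = (-19/2, -15/2)
3. B_x = -41/2  [EC ∥ BD ∩ CD ∥ EB]
4. B_y = -39/2  [EC ∥ BD ∩ CD ∥ EB]
   → B = (-41/2, -39/2)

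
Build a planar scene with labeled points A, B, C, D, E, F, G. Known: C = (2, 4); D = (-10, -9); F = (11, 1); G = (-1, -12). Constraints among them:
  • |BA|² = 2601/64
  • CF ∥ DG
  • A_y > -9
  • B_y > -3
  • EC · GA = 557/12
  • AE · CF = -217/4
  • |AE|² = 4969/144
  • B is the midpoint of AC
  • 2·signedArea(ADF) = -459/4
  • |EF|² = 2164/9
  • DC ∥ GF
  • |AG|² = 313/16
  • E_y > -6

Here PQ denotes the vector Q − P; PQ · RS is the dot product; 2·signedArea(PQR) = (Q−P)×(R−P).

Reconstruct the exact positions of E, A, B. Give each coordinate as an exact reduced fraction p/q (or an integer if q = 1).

A = (2, -35/4)
B = (2, -19/8)
E = (-3, -17/3)

1. A_x = 2  [line -10·x + 21·y + 815/4 = 0 ∩ |AG|² = 313/16]
2. A_y = -35/4  [line -10·x + 21·y + 815/4 = 0 ∩ |AG|² = 313/16]
   → A = (2, -35/4)
3. B_x = 2  [B is the midpoint of AC]
4. B_y = -19/8  [B is the midpoint of AC]
   → B = (2, -19/8)
5. E_x = -3  [EC · GA = 557/12 ∩ AE · CF = -217/4]
6. E_y = -17/3  [EC · GA = 557/12 ∩ AE · CF = -217/4]
   → E = (-3, -17/3)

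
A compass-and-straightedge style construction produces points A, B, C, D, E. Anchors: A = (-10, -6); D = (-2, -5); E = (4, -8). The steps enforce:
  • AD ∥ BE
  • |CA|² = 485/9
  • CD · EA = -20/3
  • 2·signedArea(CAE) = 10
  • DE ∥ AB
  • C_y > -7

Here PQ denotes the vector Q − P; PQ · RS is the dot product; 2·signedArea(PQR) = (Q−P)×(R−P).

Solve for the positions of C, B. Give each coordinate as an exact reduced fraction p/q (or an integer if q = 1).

B = (-4, -9)
C = (-8/3, -19/3)

1. C_x = -8/3  [2·signedArea(CAE) = 10 ∩ CD · EA = -20/3]
2. C_y = -19/3  [2·signedArea(CAE) = 10 ∩ CD · EA = -20/3]
   → C = (-8/3, -19/3)
3. B_x = -4  [AD ∥ BE ∩ DE ∥ AB]
4. B_y = -9  [AD ∥ BE ∩ DE ∥ AB]
   → B = (-4, -9)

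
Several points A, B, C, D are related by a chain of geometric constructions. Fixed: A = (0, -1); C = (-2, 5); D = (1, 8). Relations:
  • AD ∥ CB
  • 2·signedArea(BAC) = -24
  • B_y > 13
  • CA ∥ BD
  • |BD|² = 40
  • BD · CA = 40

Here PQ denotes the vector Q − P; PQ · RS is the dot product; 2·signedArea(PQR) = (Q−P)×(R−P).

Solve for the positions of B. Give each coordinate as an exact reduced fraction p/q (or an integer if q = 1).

1. B_x = -1  [CA ∥ BD ∩ AD ∥ CB]
2. B_y = 14  [CA ∥ BD ∩ AD ∥ CB]
   → B = (-1, 14)

B = (-1, 14)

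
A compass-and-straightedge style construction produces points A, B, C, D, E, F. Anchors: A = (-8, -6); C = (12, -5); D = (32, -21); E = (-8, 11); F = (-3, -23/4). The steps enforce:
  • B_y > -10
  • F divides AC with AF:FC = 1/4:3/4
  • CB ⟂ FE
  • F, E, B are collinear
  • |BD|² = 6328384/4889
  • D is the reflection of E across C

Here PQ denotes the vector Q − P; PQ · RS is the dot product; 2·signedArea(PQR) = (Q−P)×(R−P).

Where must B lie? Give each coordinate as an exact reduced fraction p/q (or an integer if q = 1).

1. B_x = -9672/4889  [F, E, B are collinear ∩ CB ⟂ FE]
2. B_y = -44845/4889  [F, E, B are collinear ∩ CB ⟂ FE]
   → B = (-9672/4889, -44845/4889)

B = (-9672/4889, -44845/4889)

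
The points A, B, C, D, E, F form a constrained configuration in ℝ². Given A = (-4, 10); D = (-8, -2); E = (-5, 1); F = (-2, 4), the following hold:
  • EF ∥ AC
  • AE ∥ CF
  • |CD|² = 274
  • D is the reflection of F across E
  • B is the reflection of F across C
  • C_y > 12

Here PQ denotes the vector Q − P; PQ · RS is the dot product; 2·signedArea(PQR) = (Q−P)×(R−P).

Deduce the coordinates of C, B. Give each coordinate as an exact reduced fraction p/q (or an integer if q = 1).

1. C_x = -1  [AE ∥ CF ∩ EF ∥ AC]
2. C_y = 13  [AE ∥ CF ∩ EF ∥ AC]
   → C = (-1, 13)
3. B_x = 0  [B is the reflection of F across C]
4. B_y = 22  [B is the reflection of F across C]
   → B = (0, 22)

B = (0, 22)
C = (-1, 13)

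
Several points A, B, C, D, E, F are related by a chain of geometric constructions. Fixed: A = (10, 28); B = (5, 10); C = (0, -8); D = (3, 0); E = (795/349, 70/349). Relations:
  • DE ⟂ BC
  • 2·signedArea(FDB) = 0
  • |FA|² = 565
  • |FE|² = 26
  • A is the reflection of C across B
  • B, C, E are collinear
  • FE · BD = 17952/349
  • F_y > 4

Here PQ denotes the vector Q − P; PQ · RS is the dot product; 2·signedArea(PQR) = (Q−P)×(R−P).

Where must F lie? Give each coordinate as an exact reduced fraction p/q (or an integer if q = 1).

1. F_x = 4  [2·signedArea(FDB) = 0 ∩ FE · BD = 17952/349]
2. F_y = 5  [2·signedArea(FDB) = 0 ∩ FE · BD = 17952/349]
   → F = (4, 5)

F = (4, 5)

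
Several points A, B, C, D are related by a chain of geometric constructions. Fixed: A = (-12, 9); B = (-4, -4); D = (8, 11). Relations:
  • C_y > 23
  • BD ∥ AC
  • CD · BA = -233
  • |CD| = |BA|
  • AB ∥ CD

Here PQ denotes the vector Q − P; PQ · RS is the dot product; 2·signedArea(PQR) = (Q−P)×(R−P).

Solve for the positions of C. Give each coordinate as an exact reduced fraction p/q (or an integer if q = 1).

C = (0, 24)

1. C_x = 0  [AB ∥ CD ∩ BD ∥ AC]
2. C_y = 24  [AB ∥ CD ∩ BD ∥ AC]
   → C = (0, 24)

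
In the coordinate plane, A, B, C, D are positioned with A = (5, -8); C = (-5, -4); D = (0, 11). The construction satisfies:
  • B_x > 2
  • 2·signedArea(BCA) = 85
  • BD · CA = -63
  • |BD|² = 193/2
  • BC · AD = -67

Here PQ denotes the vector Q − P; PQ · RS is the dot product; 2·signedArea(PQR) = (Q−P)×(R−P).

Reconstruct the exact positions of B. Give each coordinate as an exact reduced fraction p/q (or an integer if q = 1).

1. B_x = 5/2  [BC · AD = -67 ∩ BD · CA = -63]
2. B_y = 3/2  [BC · AD = -67 ∩ BD · CA = -63]
   → B = (5/2, 3/2)

B = (5/2, 3/2)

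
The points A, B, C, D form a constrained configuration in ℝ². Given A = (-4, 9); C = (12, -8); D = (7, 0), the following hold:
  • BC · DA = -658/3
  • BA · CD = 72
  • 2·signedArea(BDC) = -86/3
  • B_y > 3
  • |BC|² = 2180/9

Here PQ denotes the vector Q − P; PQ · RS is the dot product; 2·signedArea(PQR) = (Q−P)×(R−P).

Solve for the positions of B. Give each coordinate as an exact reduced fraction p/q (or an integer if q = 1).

1. B_x = 4/3  [2·signedArea(BDC) = -86/3 ∩ BA · CD = 72]
2. B_y = 10/3  [2·signedArea(BDC) = -86/3 ∩ BA · CD = 72]
   → B = (4/3, 10/3)

B = (4/3, 10/3)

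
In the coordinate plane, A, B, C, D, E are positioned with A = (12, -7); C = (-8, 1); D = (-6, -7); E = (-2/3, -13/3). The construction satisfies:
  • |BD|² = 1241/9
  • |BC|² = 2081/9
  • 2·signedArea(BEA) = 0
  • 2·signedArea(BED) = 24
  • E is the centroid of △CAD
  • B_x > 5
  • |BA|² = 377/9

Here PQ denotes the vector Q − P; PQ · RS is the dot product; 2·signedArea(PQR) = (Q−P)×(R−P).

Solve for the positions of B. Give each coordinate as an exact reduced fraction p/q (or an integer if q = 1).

B = (17/3, -17/3)

1. B_x = 17/3  [2·signedArea(BEA) = 0 ∩ 2·signedArea(BED) = 24]
2. B_y = -17/3  [2·signedArea(BEA) = 0 ∩ 2·signedArea(BED) = 24]
   → B = (17/3, -17/3)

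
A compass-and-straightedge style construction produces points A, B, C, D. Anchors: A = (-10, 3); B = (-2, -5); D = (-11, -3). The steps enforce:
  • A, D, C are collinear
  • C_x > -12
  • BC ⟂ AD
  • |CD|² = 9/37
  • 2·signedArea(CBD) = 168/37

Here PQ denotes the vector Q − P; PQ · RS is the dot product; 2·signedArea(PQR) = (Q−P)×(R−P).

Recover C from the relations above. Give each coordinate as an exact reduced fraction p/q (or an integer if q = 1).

C = (-410/37, -129/37)

1. C_x = -410/37  [A, D, C are collinear ∩ BC ⟂ AD]
2. C_y = -129/37  [A, D, C are collinear ∩ BC ⟂ AD]
   → C = (-410/37, -129/37)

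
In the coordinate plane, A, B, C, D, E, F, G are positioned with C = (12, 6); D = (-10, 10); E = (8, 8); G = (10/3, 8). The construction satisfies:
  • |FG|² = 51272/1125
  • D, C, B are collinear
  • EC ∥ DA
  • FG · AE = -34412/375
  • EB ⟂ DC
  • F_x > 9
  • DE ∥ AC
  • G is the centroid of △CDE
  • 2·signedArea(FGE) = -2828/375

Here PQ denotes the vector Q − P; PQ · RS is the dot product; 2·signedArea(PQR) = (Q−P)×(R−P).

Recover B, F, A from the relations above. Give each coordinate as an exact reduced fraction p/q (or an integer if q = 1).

1. B_x = 972/125  [D, C, B are collinear ∩ EB ⟂ DC]
2. B_y = 846/125  [D, C, B are collinear ∩ EB ⟂ DC]
   → B = (972/125, 846/125)
3. F_y = 798/125  [2·signedArea(FGE) = -2828/375]
4. F_x = 1236/125  [|FG|² = 51272/1125]
   → F = (1236/125, 798/125)
5. A_x = -6  [DE ∥ AC ∩ EC ∥ DA]
6. A_y = 8  [DE ∥ AC ∩ EC ∥ DA]
   → A = (-6, 8)

A = (-6, 8)
B = (972/125, 846/125)
F = (1236/125, 798/125)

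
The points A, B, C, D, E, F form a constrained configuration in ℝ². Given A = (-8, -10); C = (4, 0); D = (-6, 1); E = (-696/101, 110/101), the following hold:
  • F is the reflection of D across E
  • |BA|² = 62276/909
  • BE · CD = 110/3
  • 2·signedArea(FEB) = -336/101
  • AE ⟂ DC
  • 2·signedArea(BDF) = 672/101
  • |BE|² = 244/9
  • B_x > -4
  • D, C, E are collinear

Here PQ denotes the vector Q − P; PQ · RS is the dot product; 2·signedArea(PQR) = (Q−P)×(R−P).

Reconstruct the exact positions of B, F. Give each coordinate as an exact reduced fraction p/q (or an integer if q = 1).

1. B_x = -1100/303  [line 10·x + -1·y + 100/3 = 0 ∩ |BA|² = 62276/909]
2. B_y = -300/101  [line 10·x + -1·y + 100/3 = 0 ∩ |BA|² = 62276/909]
   → B = (-1100/303, -300/101)
3. F_x = -786/101  [2·signedArea(BDF) = 672/101 ∩ F is the reflection of D across E]
4. F_y = 119/101  [2·signedArea(BDF) = 672/101 ∩ F is the reflection of D across E]
   → F = (-786/101, 119/101)

B = (-1100/303, -300/101)
F = (-786/101, 119/101)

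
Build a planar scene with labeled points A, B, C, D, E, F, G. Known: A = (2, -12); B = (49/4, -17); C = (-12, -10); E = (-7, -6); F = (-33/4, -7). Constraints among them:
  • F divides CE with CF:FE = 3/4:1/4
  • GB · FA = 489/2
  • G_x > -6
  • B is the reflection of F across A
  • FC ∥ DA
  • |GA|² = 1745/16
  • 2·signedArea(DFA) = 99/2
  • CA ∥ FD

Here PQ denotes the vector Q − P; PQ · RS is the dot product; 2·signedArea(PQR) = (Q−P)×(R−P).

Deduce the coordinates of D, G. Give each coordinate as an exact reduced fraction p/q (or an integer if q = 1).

D = (23/4, -9)
G = (-23/4, -5)

1. D_x = 23/4  [FC ∥ DA ∩ CA ∥ FD]
2. D_y = -9  [FC ∥ DA ∩ CA ∥ FD]
   → D = (23/4, -9)
3. G_x = -23/4  [line -41/4·x + 5·y + -543/16 = 0 ∩ |GA|² = 1745/16]
4. G_y = -5  [line -41/4·x + 5·y + -543/16 = 0 ∩ |GA|² = 1745/16]
   → G = (-23/4, -5)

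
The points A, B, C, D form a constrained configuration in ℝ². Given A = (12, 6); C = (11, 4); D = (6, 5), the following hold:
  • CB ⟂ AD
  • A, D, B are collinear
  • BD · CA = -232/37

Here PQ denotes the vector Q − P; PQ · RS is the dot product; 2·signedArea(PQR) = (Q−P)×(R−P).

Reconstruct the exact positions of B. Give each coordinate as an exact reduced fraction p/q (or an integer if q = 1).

B = (396/37, 214/37)

1. B_x = 396/37  [A, D, B are collinear ∩ CB ⟂ AD]
2. B_y = 214/37  [A, D, B are collinear ∩ CB ⟂ AD]
   → B = (396/37, 214/37)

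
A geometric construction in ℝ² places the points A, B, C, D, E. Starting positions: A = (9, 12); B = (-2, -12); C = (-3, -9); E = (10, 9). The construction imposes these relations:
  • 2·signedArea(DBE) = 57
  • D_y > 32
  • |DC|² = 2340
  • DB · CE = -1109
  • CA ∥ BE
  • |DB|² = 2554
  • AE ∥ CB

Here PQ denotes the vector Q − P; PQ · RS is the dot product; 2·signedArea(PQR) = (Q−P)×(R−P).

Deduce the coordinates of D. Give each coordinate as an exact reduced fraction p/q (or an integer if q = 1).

1. D_x = 21  [2·signedArea(DBE) = 57 ∩ DB · CE = -1109]
2. D_y = 33  [2·signedArea(DBE) = 57 ∩ DB · CE = -1109]
   → D = (21, 33)

D = (21, 33)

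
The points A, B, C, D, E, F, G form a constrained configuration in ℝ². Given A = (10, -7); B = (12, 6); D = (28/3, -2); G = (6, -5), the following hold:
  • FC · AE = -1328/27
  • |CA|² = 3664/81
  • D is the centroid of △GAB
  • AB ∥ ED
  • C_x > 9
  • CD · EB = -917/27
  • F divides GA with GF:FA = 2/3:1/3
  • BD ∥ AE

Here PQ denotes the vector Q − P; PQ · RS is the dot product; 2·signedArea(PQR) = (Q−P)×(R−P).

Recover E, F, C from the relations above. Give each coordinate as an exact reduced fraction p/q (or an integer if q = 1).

C = (82/9, -1/3)
E = (22/3, -15)
F = (26/3, -19/3)

1. E_x = 22/3  [AB ∥ ED ∩ BD ∥ AE]
2. E_y = -15  [AB ∥ ED ∩ BD ∥ AE]
   → E = (22/3, -15)
3. F_x = 26/3  [F divides GA with GF:FA = 2/3:1/3]
4. F_y = -19/3  [F divides GA with GF:FA = 2/3:1/3]
   → F = (26/3, -19/3)
5. C_x = 82/9  [CD · EB = -917/27 ∩ FC · AE = -1328/27]
6. C_y = -1/3  [CD · EB = -917/27 ∩ FC · AE = -1328/27]
   → C = (82/9, -1/3)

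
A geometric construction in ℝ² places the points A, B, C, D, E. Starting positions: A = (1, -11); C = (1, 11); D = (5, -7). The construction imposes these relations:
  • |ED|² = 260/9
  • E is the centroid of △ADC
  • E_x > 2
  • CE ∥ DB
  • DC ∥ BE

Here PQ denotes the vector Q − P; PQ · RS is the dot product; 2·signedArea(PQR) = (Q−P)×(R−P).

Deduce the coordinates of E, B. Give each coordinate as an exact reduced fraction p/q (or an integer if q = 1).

1. E_x = 7/3  [E is the centroid of △ADC]
2. E_y = -7/3  [E is the centroid of △ADC]
   → E = (7/3, -7/3)
3. B_x = 19/3  [DC ∥ BE ∩ CE ∥ DB]
4. B_y = -61/3  [DC ∥ BE ∩ CE ∥ DB]
   → B = (19/3, -61/3)

B = (19/3, -61/3)
E = (7/3, -7/3)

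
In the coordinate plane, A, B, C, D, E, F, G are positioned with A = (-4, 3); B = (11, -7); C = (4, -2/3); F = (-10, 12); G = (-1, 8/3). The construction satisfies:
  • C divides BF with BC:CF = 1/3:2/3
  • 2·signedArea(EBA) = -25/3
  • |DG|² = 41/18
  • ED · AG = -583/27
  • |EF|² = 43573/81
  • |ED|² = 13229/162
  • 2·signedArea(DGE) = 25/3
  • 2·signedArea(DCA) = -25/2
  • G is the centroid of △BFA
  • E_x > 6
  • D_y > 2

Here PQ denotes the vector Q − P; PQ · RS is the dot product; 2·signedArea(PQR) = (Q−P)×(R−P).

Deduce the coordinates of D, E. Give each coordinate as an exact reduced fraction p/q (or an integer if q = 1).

1. E_x = 7  [line -10·x + -15·y + 40/3 = 0 ∩ |EF|² = 43573/81]
2. E_y = -34/9  [line -10·x + -15·y + 40/3 = 0 ∩ |EF|² = 43573/81]
   → E = (7, -34/9)
3. D_x = 1/2  [2·signedArea(DGE) = 25/3 ∩ ED · AG = -583/27]
4. D_y = 5/2  [2·signedArea(DGE) = 25/3 ∩ ED · AG = -583/27]
   → D = (1/2, 5/2)

D = (1/2, 5/2)
E = (7, -34/9)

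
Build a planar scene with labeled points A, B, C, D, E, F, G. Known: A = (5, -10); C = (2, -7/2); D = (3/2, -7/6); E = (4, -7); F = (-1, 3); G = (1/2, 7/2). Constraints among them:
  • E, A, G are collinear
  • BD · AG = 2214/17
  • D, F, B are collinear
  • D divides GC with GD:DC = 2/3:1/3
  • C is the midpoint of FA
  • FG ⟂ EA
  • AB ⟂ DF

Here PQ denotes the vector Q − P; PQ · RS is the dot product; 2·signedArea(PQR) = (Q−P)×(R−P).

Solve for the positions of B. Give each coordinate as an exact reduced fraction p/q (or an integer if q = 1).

1. B_x = 215/34  [D, F, B are collinear ∩ AB ⟂ DF]
2. B_y = -313/34  [D, F, B are collinear ∩ AB ⟂ DF]
   → B = (215/34, -313/34)

B = (215/34, -313/34)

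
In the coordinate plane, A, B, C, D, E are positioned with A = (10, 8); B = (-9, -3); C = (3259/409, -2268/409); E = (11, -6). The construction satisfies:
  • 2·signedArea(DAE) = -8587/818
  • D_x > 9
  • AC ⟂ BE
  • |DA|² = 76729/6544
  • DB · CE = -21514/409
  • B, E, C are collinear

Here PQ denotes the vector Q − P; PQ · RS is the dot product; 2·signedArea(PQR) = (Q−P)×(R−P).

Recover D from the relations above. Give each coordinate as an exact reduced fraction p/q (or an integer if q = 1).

1. D_x = 15529/1636  [2·signedArea(DAE) = -8587/818 ∩ DB · CE = -21514/409]
2. D_y = 1887/409  [2·signedArea(DAE) = -8587/818 ∩ DB · CE = -21514/409]
   → D = (15529/1636, 1887/409)

D = (15529/1636, 1887/409)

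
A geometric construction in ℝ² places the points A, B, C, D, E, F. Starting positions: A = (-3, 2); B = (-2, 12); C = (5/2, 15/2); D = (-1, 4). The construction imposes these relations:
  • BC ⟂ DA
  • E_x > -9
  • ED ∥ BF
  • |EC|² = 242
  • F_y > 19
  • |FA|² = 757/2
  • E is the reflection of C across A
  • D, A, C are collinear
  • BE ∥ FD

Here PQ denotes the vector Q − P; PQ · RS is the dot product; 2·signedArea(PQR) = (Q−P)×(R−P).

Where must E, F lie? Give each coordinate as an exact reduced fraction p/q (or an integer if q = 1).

1. E_x = -17/2  [E is the reflection of C across A]
2. E_y = -7/2  [E is the reflection of C across A]
   → E = (-17/2, -7/2)
3. F_x = 11/2  [BE ∥ FD ∩ ED ∥ BF]
4. F_y = 39/2  [BE ∥ FD ∩ ED ∥ BF]
   → F = (11/2, 39/2)

E = (-17/2, -7/2)
F = (11/2, 39/2)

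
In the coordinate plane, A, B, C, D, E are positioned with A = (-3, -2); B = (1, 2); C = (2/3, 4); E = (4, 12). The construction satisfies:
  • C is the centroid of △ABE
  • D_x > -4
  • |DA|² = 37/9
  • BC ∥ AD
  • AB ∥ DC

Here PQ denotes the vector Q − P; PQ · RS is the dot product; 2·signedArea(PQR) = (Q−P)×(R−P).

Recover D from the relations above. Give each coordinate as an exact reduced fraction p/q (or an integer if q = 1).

1. D_x = -10/3  [AB ∥ DC ∩ BC ∥ AD]
2. D_y = 0  [AB ∥ DC ∩ BC ∥ AD]
   → D = (-10/3, 0)

D = (-10/3, 0)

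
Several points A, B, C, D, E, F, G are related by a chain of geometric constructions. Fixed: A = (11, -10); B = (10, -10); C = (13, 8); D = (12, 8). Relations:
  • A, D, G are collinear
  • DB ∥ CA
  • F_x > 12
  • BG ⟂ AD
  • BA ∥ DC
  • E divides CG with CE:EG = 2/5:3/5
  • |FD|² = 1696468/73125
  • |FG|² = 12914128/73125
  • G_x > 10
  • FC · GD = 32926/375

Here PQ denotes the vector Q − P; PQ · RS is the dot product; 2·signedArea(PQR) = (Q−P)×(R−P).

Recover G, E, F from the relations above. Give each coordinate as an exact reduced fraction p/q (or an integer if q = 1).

1. G_x = 3574/325  [A, D, G are collinear ∩ BG ⟂ AD]
2. G_y = -3268/325  [A, D, G are collinear ∩ BG ⟂ AD]
   → G = (3574/325, -3268/325)
3. E_x = 19823/1625  [E divides CG with CE:EG = 2/5:3/5]
4. E_y = 1264/1625  [E divides CG with CE:EG = 2/5:3/5]
   → E = (19823/1625, 1264/1625)
5. F_x = 59146/4875  [line -326/325·x + -5868/325·y + 339692/4875 = 0 ∩ |FD|² = 1696468/73125]
6. F_y = 5176/1625  [line -326/325·x + -5868/325·y + 339692/4875 = 0 ∩ |FD|² = 1696468/73125]
   → F = (59146/4875, 5176/1625)

E = (19823/1625, 1264/1625)
F = (59146/4875, 5176/1625)
G = (3574/325, -3268/325)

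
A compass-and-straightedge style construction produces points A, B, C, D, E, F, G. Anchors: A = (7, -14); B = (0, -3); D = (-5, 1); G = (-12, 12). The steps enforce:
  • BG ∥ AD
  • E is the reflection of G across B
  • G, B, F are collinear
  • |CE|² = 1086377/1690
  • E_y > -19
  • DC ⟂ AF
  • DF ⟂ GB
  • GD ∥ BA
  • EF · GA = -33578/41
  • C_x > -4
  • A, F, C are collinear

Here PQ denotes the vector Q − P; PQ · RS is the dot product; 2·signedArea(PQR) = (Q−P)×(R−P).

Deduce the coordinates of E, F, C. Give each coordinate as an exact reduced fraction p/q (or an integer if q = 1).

C = (-6497/1690, 3031/1690)
E = (12, -18)
F = (-160/41, 77/41)

1. E_x = 12  [E is the reflection of G across B]
2. E_y = -18  [E is the reflection of G across B]
   → E = (12, -18)
3. F_x = -160/41  [G, B, F are collinear ∩ DF ⟂ GB]
4. F_y = 77/41  [G, B, F are collinear ∩ DF ⟂ GB]
   → F = (-160/41, 77/41)
5. C_x = -6497/1690  [A, F, C are collinear ∩ DC ⟂ AF]
6. C_y = 3031/1690  [A, F, C are collinear ∩ DC ⟂ AF]
   → C = (-6497/1690, 3031/1690)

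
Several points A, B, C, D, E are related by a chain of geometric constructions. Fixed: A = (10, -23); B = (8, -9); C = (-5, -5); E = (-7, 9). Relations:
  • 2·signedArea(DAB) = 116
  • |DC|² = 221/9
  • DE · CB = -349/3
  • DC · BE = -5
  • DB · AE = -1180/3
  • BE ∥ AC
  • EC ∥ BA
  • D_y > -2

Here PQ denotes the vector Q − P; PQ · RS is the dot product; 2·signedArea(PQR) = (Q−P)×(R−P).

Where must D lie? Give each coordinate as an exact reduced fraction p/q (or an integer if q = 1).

1. D_x = -4/3  [DE · CB = -349/3 ∩ DC · BE = -5]
2. D_y = -5/3  [DE · CB = -349/3 ∩ DC · BE = -5]
   → D = (-4/3, -5/3)

D = (-4/3, -5/3)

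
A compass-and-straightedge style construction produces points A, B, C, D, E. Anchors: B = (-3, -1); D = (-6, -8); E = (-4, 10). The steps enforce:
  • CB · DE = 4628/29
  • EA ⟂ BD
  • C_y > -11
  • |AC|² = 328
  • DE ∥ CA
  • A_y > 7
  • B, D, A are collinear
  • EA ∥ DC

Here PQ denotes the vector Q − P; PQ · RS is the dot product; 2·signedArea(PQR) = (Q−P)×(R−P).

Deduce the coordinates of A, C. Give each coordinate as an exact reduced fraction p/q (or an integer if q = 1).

1. A_x = 24/29  [B, D, A are collinear ∩ EA ⟂ BD]
2. A_y = 230/29  [B, D, A are collinear ∩ EA ⟂ BD]
   → A = (24/29, 230/29)
3. C_x = -34/29  [DE ∥ CA ∩ EA ∥ DC]
4. C_y = -292/29  [DE ∥ CA ∩ EA ∥ DC]
   → C = (-34/29, -292/29)

A = (24/29, 230/29)
C = (-34/29, -292/29)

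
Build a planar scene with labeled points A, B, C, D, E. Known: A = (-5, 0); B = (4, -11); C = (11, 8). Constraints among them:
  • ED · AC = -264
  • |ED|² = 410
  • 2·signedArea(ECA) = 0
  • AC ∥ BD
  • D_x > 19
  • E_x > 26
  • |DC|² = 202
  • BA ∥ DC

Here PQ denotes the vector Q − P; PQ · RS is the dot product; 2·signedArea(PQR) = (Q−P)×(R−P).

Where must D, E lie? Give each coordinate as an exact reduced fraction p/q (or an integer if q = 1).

D = (20, -3)
E = (27, 16)

1. D_x = 20  [BA ∥ DC ∩ AC ∥ BD]
2. D_y = -3  [BA ∥ DC ∩ AC ∥ BD]
   → D = (20, -3)
3. E_x = 27  [2·signedArea(ECA) = 0 ∩ ED · AC = -264]
4. E_y = 16  [2·signedArea(ECA) = 0 ∩ ED · AC = -264]
   → E = (27, 16)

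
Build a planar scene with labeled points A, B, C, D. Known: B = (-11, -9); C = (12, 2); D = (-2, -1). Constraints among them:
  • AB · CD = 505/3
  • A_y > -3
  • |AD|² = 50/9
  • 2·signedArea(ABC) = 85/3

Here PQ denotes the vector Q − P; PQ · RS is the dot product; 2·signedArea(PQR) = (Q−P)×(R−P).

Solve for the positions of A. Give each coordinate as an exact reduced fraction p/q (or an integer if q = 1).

1. A_x = -1/3  [AB · CD = 505/3 ∩ 2·signedArea(ABC) = 85/3]
2. A_y = -8/3  [AB · CD = 505/3 ∩ 2·signedArea(ABC) = 85/3]
   → A = (-1/3, -8/3)

A = (-1/3, -8/3)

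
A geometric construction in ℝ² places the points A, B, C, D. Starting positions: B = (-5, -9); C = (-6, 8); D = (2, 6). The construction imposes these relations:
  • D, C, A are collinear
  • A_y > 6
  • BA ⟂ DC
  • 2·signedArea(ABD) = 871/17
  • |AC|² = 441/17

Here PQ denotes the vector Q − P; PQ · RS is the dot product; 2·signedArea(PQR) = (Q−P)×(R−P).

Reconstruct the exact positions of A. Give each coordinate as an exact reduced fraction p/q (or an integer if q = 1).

A = (-18/17, 115/17)

1. A_x = -18/17  [D, C, A are collinear ∩ BA ⟂ DC]
2. A_y = 115/17  [D, C, A are collinear ∩ BA ⟂ DC]
   → A = (-18/17, 115/17)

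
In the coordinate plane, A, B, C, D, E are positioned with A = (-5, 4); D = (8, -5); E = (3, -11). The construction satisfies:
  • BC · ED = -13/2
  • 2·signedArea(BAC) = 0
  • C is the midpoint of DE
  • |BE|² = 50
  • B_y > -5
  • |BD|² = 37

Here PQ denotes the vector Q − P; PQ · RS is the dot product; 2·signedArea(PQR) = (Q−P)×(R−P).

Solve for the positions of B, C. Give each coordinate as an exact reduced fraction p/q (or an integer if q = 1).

B = (2, -4)
C = (11/2, -8)

1. C_x = 11/2  [C is the midpoint of DE]
2. C_y = -8  [C is the midpoint of DE]
   → C = (11/2, -8)
3. B_x = 2  [2·signedArea(BAC) = 0 ∩ BC · ED = -13/2]
4. B_y = -4  [2·signedArea(BAC) = 0 ∩ BC · ED = -13/2]
   → B = (2, -4)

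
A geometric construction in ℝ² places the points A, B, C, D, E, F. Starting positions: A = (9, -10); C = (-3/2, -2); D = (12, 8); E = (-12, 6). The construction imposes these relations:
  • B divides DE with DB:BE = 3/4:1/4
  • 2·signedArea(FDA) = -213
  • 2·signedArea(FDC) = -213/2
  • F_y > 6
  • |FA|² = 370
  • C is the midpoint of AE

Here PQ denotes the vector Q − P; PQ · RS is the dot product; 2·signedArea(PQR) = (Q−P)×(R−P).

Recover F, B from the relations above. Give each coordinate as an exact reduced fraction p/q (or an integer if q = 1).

B = (-6, 13/2)
F = (0, 7)

1. F_x = 0  [2·signedArea(FDA) = -213 ∩ 2·signedArea(FDC) = -213/2]
2. F_y = 7  [2·signedArea(FDA) = -213 ∩ 2·signedArea(FDC) = -213/2]
   → F = (0, 7)
3. B_x = -6  [B divides DE with DB:BE = 3/4:1/4]
4. B_y = 13/2  [B divides DE with DB:BE = 3/4:1/4]
   → B = (-6, 13/2)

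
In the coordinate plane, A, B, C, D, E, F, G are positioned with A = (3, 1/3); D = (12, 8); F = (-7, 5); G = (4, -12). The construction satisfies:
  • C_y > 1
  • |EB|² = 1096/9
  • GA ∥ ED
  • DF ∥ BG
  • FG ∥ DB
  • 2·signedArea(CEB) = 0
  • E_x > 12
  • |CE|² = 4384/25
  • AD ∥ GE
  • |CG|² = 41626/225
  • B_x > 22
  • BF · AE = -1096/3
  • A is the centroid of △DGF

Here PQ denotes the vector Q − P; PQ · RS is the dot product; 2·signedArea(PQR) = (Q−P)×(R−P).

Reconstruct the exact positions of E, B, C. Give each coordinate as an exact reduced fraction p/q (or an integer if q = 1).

B = (23, -9)
C = (1, 19/15)
E = (13, -13/3)

1. E_x = 13  [GA ∥ ED ∩ AD ∥ GE]
2. E_y = -13/3  [GA ∥ ED ∩ AD ∥ GE]
   → E = (13, -13/3)
3. B_x = 23  [DF ∥ BG ∩ FG ∥ DB]
4. B_y = -9  [DF ∥ BG ∩ FG ∥ DB]
   → B = (23, -9)
5. C_x = 1  [line 14/3·x + 10·y + -52/3 = 0 ∩ |CE|² = 4384/25]
6. C_y = 19/15  [line 14/3·x + 10·y + -52/3 = 0 ∩ |CE|² = 4384/25]
   → C = (1, 19/15)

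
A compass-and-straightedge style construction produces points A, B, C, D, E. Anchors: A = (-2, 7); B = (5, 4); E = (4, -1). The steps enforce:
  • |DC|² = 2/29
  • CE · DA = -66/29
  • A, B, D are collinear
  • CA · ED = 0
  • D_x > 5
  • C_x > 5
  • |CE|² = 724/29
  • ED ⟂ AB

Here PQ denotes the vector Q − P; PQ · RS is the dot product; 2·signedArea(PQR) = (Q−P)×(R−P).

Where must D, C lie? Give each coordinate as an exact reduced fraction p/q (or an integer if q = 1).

1. D_x = 173/29  [A, B, D are collinear ∩ ED ⟂ AB]
2. D_y = 104/29  [A, B, D are collinear ∩ ED ⟂ AB]
   → D = (173/29, 104/29)
3. C_x = 166/29  [CA · ED = 0 ∩ CE · DA = -66/29]
4. C_y = 107/29  [CA · ED = 0 ∩ CE · DA = -66/29]
   → C = (166/29, 107/29)

C = (166/29, 107/29)
D = (173/29, 104/29)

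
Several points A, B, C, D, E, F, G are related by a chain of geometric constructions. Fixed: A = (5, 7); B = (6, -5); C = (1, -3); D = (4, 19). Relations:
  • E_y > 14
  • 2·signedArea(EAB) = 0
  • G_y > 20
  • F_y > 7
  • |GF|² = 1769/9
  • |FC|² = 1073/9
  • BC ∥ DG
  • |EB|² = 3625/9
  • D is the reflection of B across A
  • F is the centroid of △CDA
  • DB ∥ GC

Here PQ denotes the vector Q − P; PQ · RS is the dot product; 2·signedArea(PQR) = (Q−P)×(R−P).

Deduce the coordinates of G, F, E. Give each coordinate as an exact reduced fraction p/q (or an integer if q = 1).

1. G_x = -1  [DB ∥ GC ∩ BC ∥ DG]
2. G_y = 21  [DB ∥ GC ∩ BC ∥ DG]
   → G = (-1, 21)
3. F_x = 10/3  [F is the centroid of △CDA]
4. F_y = 23/3  [F is the centroid of △CDA]
   → F = (10/3, 23/3)
5. E_x = 13/3  [line 12·x + 1·y + -67 = 0 ∩ |EB|² = 3625/9]
6. E_y = 15  [line 12·x + 1·y + -67 = 0 ∩ |EB|² = 3625/9]
   → E = (13/3, 15)

E = (13/3, 15)
F = (10/3, 23/3)
G = (-1, 21)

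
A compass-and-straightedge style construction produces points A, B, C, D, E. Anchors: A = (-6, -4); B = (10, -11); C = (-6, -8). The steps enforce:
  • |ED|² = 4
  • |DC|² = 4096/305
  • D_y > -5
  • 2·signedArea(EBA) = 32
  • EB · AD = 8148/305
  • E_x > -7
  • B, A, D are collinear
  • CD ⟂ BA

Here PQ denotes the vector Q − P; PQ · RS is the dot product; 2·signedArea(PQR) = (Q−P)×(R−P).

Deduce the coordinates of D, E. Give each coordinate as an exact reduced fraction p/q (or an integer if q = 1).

1. D_x = -1382/305  [B, A, D are collinear ∩ CD ⟂ BA]
2. D_y = -1416/305  [B, A, D are collinear ∩ CD ⟂ BA]
   → D = (-1382/305, -1416/305)
3. E_x = -6  [2·signedArea(EBA) = 32 ∩ EB · AD = 8148/305]
4. E_y = -6  [2·signedArea(EBA) = 32 ∩ EB · AD = 8148/305]
   → E = (-6, -6)

D = (-1382/305, -1416/305)
E = (-6, -6)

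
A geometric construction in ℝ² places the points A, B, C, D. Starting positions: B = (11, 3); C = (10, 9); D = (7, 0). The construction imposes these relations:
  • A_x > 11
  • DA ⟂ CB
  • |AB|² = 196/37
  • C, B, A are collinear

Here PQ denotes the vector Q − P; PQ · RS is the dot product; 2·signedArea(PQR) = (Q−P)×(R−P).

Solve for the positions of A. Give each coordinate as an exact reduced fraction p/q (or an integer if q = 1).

1. A_x = 421/37  [C, B, A are collinear ∩ DA ⟂ CB]
2. A_y = 27/37  [C, B, A are collinear ∩ DA ⟂ CB]
   → A = (421/37, 27/37)

A = (421/37, 27/37)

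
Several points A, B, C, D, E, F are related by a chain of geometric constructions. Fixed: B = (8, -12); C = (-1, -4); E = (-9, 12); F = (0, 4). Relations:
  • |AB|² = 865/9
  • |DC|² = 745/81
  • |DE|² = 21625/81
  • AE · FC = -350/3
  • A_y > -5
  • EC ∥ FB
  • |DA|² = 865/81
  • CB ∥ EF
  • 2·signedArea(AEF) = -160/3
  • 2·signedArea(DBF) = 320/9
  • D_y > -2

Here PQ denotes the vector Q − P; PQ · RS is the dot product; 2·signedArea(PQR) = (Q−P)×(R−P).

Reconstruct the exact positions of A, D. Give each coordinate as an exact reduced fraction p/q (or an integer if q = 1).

A = (7/3, -4)
D = (4/9, -4/3)

1. A_x = 7/3  [AE · FC = -350/3 ∩ 2·signedArea(AEF) = -160/3]
2. A_y = -4  [AE · FC = -350/3 ∩ 2·signedArea(AEF) = -160/3]
   → A = (7/3, -4)
3. D_x = 4/9  [line -16·x + -8·y + -32/9 = 0 ∩ |DA|² = 865/81]
4. D_y = -4/3  [line -16·x + -8·y + -32/9 = 0 ∩ |DA|² = 865/81]
   → D = (4/9, -4/3)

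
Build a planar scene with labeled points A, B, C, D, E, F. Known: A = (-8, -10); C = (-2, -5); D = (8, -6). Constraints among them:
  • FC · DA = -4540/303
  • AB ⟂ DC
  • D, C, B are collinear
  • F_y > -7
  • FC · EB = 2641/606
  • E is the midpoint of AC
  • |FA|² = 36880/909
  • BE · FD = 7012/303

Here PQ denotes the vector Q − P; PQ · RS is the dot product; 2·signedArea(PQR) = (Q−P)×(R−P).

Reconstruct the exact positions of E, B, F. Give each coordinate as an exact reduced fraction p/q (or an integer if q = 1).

1. E_x = -5  [E is the midpoint of AC]
2. E_y = -15/2  [E is the midpoint of AC]
   → E = (-5, -15/2)
3. B_x = -752/101  [D, C, B are collinear ∩ AB ⟂ DC]
4. B_y = -450/101  [D, C, B are collinear ∩ AB ⟂ DC]
   → B = (-752/101, -450/101)
5. F_x = -752/303  [FC · EB = 2641/606 ∩ FC · DA = -4540/303]
6. F_y = -2066/303  [FC · EB = 2641/606 ∩ FC · DA = -4540/303]
   → F = (-752/303, -2066/303)

B = (-752/101, -450/101)
E = (-5, -15/2)
F = (-752/303, -2066/303)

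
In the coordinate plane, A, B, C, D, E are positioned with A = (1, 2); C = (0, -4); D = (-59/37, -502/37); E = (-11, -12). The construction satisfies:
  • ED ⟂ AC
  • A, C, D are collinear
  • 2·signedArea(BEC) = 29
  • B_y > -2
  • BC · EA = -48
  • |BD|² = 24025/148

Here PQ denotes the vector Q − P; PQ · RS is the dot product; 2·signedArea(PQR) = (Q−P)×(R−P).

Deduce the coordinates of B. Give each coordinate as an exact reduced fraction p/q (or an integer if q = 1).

1. B_x = 1/2  [2·signedArea(BEC) = 29 ∩ BC · EA = -48]
2. B_y = -1  [2·signedArea(BEC) = 29 ∩ BC · EA = -48]
   → B = (1/2, -1)

B = (1/2, -1)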